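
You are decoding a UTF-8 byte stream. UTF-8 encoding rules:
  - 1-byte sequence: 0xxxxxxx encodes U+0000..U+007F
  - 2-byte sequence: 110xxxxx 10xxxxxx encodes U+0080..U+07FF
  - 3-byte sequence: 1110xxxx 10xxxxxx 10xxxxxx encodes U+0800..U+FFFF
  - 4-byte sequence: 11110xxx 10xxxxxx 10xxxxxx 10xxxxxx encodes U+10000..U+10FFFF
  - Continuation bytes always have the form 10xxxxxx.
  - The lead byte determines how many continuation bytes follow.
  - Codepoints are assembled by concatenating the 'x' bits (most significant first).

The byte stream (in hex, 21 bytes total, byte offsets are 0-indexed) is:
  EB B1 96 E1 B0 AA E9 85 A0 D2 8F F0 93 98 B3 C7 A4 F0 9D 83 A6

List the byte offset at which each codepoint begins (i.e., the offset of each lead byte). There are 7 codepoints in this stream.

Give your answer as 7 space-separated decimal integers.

Answer: 0 3 6 9 11 15 17

Derivation:
Byte[0]=EB: 3-byte lead, need 2 cont bytes. acc=0xB
Byte[1]=B1: continuation. acc=(acc<<6)|0x31=0x2F1
Byte[2]=96: continuation. acc=(acc<<6)|0x16=0xBC56
Completed: cp=U+BC56 (starts at byte 0)
Byte[3]=E1: 3-byte lead, need 2 cont bytes. acc=0x1
Byte[4]=B0: continuation. acc=(acc<<6)|0x30=0x70
Byte[5]=AA: continuation. acc=(acc<<6)|0x2A=0x1C2A
Completed: cp=U+1C2A (starts at byte 3)
Byte[6]=E9: 3-byte lead, need 2 cont bytes. acc=0x9
Byte[7]=85: continuation. acc=(acc<<6)|0x05=0x245
Byte[8]=A0: continuation. acc=(acc<<6)|0x20=0x9160
Completed: cp=U+9160 (starts at byte 6)
Byte[9]=D2: 2-byte lead, need 1 cont bytes. acc=0x12
Byte[10]=8F: continuation. acc=(acc<<6)|0x0F=0x48F
Completed: cp=U+048F (starts at byte 9)
Byte[11]=F0: 4-byte lead, need 3 cont bytes. acc=0x0
Byte[12]=93: continuation. acc=(acc<<6)|0x13=0x13
Byte[13]=98: continuation. acc=(acc<<6)|0x18=0x4D8
Byte[14]=B3: continuation. acc=(acc<<6)|0x33=0x13633
Completed: cp=U+13633 (starts at byte 11)
Byte[15]=C7: 2-byte lead, need 1 cont bytes. acc=0x7
Byte[16]=A4: continuation. acc=(acc<<6)|0x24=0x1E4
Completed: cp=U+01E4 (starts at byte 15)
Byte[17]=F0: 4-byte lead, need 3 cont bytes. acc=0x0
Byte[18]=9D: continuation. acc=(acc<<6)|0x1D=0x1D
Byte[19]=83: continuation. acc=(acc<<6)|0x03=0x743
Byte[20]=A6: continuation. acc=(acc<<6)|0x26=0x1D0E6
Completed: cp=U+1D0E6 (starts at byte 17)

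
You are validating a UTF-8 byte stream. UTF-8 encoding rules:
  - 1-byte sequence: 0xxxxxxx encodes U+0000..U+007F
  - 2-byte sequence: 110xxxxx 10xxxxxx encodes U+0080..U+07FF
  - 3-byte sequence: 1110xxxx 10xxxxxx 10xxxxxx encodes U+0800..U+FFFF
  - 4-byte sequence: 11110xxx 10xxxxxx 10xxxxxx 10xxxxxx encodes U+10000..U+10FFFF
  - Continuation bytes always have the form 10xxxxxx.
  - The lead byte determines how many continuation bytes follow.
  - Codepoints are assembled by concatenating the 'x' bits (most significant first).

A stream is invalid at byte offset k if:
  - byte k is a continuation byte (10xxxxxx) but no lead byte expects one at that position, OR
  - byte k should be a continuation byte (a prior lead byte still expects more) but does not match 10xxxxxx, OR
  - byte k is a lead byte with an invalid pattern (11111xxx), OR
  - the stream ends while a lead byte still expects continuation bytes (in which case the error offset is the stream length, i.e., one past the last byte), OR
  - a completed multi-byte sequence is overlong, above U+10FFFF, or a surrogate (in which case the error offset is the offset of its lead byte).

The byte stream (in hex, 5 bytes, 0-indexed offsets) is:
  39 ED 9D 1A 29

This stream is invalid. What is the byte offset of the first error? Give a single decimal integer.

Byte[0]=39: 1-byte ASCII. cp=U+0039
Byte[1]=ED: 3-byte lead, need 2 cont bytes. acc=0xD
Byte[2]=9D: continuation. acc=(acc<<6)|0x1D=0x35D
Byte[3]=1A: expected 10xxxxxx continuation. INVALID

Answer: 3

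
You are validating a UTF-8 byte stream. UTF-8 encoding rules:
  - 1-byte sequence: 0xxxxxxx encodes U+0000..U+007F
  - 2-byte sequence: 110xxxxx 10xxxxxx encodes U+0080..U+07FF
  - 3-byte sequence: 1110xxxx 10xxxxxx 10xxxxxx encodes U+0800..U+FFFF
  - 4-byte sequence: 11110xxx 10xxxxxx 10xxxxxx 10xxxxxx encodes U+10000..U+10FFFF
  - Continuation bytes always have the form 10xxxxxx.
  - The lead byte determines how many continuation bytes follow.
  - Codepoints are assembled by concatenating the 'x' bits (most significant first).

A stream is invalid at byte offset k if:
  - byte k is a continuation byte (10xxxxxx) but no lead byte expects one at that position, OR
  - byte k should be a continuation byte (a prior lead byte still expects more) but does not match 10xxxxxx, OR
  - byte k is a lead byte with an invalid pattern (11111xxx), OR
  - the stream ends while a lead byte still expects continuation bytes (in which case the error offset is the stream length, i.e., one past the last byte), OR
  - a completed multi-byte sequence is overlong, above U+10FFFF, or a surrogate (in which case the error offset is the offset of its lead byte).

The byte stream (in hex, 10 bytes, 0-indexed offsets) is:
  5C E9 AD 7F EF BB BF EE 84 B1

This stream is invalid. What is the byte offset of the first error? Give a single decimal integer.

Byte[0]=5C: 1-byte ASCII. cp=U+005C
Byte[1]=E9: 3-byte lead, need 2 cont bytes. acc=0x9
Byte[2]=AD: continuation. acc=(acc<<6)|0x2D=0x26D
Byte[3]=7F: expected 10xxxxxx continuation. INVALID

Answer: 3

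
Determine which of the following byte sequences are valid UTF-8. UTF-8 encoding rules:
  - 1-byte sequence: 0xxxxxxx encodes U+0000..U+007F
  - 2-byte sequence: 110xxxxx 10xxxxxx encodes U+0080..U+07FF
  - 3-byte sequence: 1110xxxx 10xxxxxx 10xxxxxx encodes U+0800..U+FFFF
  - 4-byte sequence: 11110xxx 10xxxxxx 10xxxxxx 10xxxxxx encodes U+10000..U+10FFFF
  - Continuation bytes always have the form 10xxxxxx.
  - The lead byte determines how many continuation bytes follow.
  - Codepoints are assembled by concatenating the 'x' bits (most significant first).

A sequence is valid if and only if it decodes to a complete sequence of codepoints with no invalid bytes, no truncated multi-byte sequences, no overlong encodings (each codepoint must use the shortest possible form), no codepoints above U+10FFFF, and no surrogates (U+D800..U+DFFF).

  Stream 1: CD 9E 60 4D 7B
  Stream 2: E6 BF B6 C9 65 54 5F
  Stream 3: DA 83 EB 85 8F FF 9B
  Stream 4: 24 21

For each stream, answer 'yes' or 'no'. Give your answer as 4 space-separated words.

Stream 1: decodes cleanly. VALID
Stream 2: error at byte offset 4. INVALID
Stream 3: error at byte offset 5. INVALID
Stream 4: decodes cleanly. VALID

Answer: yes no no yes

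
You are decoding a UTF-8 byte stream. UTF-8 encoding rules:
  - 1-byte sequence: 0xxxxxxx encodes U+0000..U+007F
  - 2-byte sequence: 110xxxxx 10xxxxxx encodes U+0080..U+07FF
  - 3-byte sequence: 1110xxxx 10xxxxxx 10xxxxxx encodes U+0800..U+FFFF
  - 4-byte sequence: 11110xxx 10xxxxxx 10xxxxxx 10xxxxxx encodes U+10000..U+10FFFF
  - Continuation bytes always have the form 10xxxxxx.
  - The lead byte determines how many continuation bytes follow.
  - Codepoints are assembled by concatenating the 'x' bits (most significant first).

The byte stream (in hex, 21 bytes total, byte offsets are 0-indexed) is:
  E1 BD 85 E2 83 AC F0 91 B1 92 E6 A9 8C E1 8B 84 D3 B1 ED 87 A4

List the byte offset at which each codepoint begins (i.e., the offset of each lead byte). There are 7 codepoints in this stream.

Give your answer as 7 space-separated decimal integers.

Byte[0]=E1: 3-byte lead, need 2 cont bytes. acc=0x1
Byte[1]=BD: continuation. acc=(acc<<6)|0x3D=0x7D
Byte[2]=85: continuation. acc=(acc<<6)|0x05=0x1F45
Completed: cp=U+1F45 (starts at byte 0)
Byte[3]=E2: 3-byte lead, need 2 cont bytes. acc=0x2
Byte[4]=83: continuation. acc=(acc<<6)|0x03=0x83
Byte[5]=AC: continuation. acc=(acc<<6)|0x2C=0x20EC
Completed: cp=U+20EC (starts at byte 3)
Byte[6]=F0: 4-byte lead, need 3 cont bytes. acc=0x0
Byte[7]=91: continuation. acc=(acc<<6)|0x11=0x11
Byte[8]=B1: continuation. acc=(acc<<6)|0x31=0x471
Byte[9]=92: continuation. acc=(acc<<6)|0x12=0x11C52
Completed: cp=U+11C52 (starts at byte 6)
Byte[10]=E6: 3-byte lead, need 2 cont bytes. acc=0x6
Byte[11]=A9: continuation. acc=(acc<<6)|0x29=0x1A9
Byte[12]=8C: continuation. acc=(acc<<6)|0x0C=0x6A4C
Completed: cp=U+6A4C (starts at byte 10)
Byte[13]=E1: 3-byte lead, need 2 cont bytes. acc=0x1
Byte[14]=8B: continuation. acc=(acc<<6)|0x0B=0x4B
Byte[15]=84: continuation. acc=(acc<<6)|0x04=0x12C4
Completed: cp=U+12C4 (starts at byte 13)
Byte[16]=D3: 2-byte lead, need 1 cont bytes. acc=0x13
Byte[17]=B1: continuation. acc=(acc<<6)|0x31=0x4F1
Completed: cp=U+04F1 (starts at byte 16)
Byte[18]=ED: 3-byte lead, need 2 cont bytes. acc=0xD
Byte[19]=87: continuation. acc=(acc<<6)|0x07=0x347
Byte[20]=A4: continuation. acc=(acc<<6)|0x24=0xD1E4
Completed: cp=U+D1E4 (starts at byte 18)

Answer: 0 3 6 10 13 16 18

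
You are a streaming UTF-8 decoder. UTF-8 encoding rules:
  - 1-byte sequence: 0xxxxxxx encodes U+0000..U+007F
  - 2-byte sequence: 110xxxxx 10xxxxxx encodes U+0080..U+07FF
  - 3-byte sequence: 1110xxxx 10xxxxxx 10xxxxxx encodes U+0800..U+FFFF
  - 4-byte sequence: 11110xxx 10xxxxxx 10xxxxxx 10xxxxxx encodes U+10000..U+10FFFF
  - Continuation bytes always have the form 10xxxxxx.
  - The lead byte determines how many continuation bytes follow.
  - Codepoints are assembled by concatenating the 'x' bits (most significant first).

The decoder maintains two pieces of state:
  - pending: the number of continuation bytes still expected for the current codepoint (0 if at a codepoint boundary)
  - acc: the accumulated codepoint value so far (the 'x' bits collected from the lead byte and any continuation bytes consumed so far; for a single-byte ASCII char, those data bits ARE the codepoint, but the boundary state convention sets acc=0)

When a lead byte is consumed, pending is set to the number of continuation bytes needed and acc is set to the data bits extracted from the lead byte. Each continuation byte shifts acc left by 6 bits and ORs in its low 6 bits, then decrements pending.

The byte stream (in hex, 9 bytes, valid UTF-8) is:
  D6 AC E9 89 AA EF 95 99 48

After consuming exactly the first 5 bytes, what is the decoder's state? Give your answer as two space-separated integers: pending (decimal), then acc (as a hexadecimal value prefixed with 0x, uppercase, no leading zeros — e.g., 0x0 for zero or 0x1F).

Answer: 0 0x926A

Derivation:
Byte[0]=D6: 2-byte lead. pending=1, acc=0x16
Byte[1]=AC: continuation. acc=(acc<<6)|0x2C=0x5AC, pending=0
Byte[2]=E9: 3-byte lead. pending=2, acc=0x9
Byte[3]=89: continuation. acc=(acc<<6)|0x09=0x249, pending=1
Byte[4]=AA: continuation. acc=(acc<<6)|0x2A=0x926A, pending=0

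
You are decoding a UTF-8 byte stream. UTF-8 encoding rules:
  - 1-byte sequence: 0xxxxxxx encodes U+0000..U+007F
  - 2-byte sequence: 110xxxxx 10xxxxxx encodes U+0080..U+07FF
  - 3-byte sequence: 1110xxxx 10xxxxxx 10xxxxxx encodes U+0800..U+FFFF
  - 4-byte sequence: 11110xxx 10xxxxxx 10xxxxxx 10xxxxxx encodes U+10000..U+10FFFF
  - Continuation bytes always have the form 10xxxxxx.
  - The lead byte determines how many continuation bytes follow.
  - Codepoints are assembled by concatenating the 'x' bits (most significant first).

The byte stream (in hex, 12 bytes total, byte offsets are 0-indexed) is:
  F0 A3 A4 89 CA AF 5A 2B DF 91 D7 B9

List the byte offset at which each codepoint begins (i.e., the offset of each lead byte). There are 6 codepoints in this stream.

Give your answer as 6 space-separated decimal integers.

Answer: 0 4 6 7 8 10

Derivation:
Byte[0]=F0: 4-byte lead, need 3 cont bytes. acc=0x0
Byte[1]=A3: continuation. acc=(acc<<6)|0x23=0x23
Byte[2]=A4: continuation. acc=(acc<<6)|0x24=0x8E4
Byte[3]=89: continuation. acc=(acc<<6)|0x09=0x23909
Completed: cp=U+23909 (starts at byte 0)
Byte[4]=CA: 2-byte lead, need 1 cont bytes. acc=0xA
Byte[5]=AF: continuation. acc=(acc<<6)|0x2F=0x2AF
Completed: cp=U+02AF (starts at byte 4)
Byte[6]=5A: 1-byte ASCII. cp=U+005A
Byte[7]=2B: 1-byte ASCII. cp=U+002B
Byte[8]=DF: 2-byte lead, need 1 cont bytes. acc=0x1F
Byte[9]=91: continuation. acc=(acc<<6)|0x11=0x7D1
Completed: cp=U+07D1 (starts at byte 8)
Byte[10]=D7: 2-byte lead, need 1 cont bytes. acc=0x17
Byte[11]=B9: continuation. acc=(acc<<6)|0x39=0x5F9
Completed: cp=U+05F9 (starts at byte 10)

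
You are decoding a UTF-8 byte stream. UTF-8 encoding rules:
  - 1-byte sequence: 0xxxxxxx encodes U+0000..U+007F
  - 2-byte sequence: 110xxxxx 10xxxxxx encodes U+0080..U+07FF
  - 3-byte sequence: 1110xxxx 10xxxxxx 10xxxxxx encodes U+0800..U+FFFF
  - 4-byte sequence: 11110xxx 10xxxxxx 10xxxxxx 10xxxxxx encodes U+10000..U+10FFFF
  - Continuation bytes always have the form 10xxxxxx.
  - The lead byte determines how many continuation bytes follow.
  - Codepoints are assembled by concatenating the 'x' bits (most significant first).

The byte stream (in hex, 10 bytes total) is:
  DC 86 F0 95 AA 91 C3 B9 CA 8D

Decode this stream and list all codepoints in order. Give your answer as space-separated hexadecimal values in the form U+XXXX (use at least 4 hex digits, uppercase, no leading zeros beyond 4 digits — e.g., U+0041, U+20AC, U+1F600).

Answer: U+0706 U+15A91 U+00F9 U+028D

Derivation:
Byte[0]=DC: 2-byte lead, need 1 cont bytes. acc=0x1C
Byte[1]=86: continuation. acc=(acc<<6)|0x06=0x706
Completed: cp=U+0706 (starts at byte 0)
Byte[2]=F0: 4-byte lead, need 3 cont bytes. acc=0x0
Byte[3]=95: continuation. acc=(acc<<6)|0x15=0x15
Byte[4]=AA: continuation. acc=(acc<<6)|0x2A=0x56A
Byte[5]=91: continuation. acc=(acc<<6)|0x11=0x15A91
Completed: cp=U+15A91 (starts at byte 2)
Byte[6]=C3: 2-byte lead, need 1 cont bytes. acc=0x3
Byte[7]=B9: continuation. acc=(acc<<6)|0x39=0xF9
Completed: cp=U+00F9 (starts at byte 6)
Byte[8]=CA: 2-byte lead, need 1 cont bytes. acc=0xA
Byte[9]=8D: continuation. acc=(acc<<6)|0x0D=0x28D
Completed: cp=U+028D (starts at byte 8)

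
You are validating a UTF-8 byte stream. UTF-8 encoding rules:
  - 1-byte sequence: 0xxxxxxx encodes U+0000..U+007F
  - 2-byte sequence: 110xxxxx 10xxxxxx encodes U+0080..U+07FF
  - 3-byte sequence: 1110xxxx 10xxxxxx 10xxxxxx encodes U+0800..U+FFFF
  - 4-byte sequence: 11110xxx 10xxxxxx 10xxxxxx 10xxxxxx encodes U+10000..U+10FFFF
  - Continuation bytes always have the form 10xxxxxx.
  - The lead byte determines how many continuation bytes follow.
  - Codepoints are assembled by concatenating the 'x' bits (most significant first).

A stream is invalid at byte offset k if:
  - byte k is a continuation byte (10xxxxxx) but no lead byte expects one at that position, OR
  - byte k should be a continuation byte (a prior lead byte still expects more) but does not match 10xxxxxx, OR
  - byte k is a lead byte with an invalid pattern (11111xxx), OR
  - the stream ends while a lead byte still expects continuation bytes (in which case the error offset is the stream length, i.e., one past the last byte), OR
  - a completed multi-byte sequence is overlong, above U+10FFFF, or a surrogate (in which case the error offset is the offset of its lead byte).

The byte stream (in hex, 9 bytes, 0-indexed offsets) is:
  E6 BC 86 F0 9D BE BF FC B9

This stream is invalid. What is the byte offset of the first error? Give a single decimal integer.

Byte[0]=E6: 3-byte lead, need 2 cont bytes. acc=0x6
Byte[1]=BC: continuation. acc=(acc<<6)|0x3C=0x1BC
Byte[2]=86: continuation. acc=(acc<<6)|0x06=0x6F06
Completed: cp=U+6F06 (starts at byte 0)
Byte[3]=F0: 4-byte lead, need 3 cont bytes. acc=0x0
Byte[4]=9D: continuation. acc=(acc<<6)|0x1D=0x1D
Byte[5]=BE: continuation. acc=(acc<<6)|0x3E=0x77E
Byte[6]=BF: continuation. acc=(acc<<6)|0x3F=0x1DFBF
Completed: cp=U+1DFBF (starts at byte 3)
Byte[7]=FC: INVALID lead byte (not 0xxx/110x/1110/11110)

Answer: 7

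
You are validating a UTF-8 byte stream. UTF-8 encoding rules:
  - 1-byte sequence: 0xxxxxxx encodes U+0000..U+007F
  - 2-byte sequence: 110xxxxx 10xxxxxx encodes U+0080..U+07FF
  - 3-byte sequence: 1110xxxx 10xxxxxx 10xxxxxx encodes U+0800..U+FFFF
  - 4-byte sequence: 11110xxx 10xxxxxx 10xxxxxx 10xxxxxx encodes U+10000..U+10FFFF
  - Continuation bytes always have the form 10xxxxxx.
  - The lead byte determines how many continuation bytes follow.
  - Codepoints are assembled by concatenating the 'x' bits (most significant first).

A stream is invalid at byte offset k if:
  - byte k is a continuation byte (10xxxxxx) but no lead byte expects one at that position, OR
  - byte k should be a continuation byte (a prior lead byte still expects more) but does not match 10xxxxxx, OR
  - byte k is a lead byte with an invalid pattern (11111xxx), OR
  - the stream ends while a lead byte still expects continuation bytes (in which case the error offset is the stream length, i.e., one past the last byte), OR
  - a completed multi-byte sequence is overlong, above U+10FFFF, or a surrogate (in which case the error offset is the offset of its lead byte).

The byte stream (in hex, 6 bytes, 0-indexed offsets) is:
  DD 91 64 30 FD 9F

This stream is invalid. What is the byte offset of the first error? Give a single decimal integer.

Answer: 4

Derivation:
Byte[0]=DD: 2-byte lead, need 1 cont bytes. acc=0x1D
Byte[1]=91: continuation. acc=(acc<<6)|0x11=0x751
Completed: cp=U+0751 (starts at byte 0)
Byte[2]=64: 1-byte ASCII. cp=U+0064
Byte[3]=30: 1-byte ASCII. cp=U+0030
Byte[4]=FD: INVALID lead byte (not 0xxx/110x/1110/11110)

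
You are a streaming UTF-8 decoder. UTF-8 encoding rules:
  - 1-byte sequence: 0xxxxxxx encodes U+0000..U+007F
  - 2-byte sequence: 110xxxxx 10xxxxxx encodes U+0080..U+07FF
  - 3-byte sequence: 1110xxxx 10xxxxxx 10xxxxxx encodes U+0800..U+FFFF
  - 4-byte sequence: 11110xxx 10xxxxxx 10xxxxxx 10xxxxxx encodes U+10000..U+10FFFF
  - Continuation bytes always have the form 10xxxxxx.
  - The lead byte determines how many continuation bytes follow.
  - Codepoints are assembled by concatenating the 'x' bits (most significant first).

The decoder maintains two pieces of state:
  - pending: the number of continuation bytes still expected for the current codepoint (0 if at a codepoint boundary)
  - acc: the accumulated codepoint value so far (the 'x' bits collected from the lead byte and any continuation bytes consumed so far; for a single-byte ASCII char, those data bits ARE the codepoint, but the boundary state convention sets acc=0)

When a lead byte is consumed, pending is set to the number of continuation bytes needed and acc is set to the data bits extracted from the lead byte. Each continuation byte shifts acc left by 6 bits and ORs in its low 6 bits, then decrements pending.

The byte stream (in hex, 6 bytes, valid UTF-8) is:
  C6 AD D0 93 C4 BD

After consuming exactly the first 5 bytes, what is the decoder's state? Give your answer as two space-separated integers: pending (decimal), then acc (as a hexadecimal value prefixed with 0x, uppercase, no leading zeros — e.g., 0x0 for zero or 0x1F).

Byte[0]=C6: 2-byte lead. pending=1, acc=0x6
Byte[1]=AD: continuation. acc=(acc<<6)|0x2D=0x1AD, pending=0
Byte[2]=D0: 2-byte lead. pending=1, acc=0x10
Byte[3]=93: continuation. acc=(acc<<6)|0x13=0x413, pending=0
Byte[4]=C4: 2-byte lead. pending=1, acc=0x4

Answer: 1 0x4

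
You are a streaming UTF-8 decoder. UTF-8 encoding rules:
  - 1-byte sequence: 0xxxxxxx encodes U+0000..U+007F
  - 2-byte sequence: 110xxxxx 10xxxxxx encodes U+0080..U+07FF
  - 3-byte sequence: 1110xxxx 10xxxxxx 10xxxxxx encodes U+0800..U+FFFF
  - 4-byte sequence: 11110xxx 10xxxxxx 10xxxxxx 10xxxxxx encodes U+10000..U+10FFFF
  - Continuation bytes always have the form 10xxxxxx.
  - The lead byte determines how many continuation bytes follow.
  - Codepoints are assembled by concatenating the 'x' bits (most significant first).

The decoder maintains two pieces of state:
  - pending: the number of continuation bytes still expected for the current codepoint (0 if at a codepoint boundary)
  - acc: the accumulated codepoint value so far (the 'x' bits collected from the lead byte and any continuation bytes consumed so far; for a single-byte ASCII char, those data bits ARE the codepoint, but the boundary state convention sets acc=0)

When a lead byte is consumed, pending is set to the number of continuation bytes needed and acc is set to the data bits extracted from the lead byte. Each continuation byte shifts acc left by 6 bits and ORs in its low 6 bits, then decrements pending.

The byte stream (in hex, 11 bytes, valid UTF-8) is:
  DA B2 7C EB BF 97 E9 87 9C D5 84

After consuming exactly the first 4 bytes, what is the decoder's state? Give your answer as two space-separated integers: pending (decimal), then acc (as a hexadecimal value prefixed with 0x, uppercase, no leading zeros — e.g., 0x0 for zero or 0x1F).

Byte[0]=DA: 2-byte lead. pending=1, acc=0x1A
Byte[1]=B2: continuation. acc=(acc<<6)|0x32=0x6B2, pending=0
Byte[2]=7C: 1-byte. pending=0, acc=0x0
Byte[3]=EB: 3-byte lead. pending=2, acc=0xB

Answer: 2 0xB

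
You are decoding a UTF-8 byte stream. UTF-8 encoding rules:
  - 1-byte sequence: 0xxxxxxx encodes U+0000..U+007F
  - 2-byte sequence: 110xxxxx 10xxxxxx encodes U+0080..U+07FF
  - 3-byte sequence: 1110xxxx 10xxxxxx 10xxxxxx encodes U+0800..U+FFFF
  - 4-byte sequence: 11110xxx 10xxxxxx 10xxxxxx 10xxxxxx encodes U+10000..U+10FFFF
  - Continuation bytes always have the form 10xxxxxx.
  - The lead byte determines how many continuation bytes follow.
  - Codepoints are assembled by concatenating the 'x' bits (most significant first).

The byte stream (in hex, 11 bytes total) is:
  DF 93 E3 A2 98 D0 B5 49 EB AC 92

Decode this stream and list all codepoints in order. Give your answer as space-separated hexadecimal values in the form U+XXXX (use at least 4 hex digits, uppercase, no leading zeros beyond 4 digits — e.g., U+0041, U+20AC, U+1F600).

Answer: U+07D3 U+3898 U+0435 U+0049 U+BB12

Derivation:
Byte[0]=DF: 2-byte lead, need 1 cont bytes. acc=0x1F
Byte[1]=93: continuation. acc=(acc<<6)|0x13=0x7D3
Completed: cp=U+07D3 (starts at byte 0)
Byte[2]=E3: 3-byte lead, need 2 cont bytes. acc=0x3
Byte[3]=A2: continuation. acc=(acc<<6)|0x22=0xE2
Byte[4]=98: continuation. acc=(acc<<6)|0x18=0x3898
Completed: cp=U+3898 (starts at byte 2)
Byte[5]=D0: 2-byte lead, need 1 cont bytes. acc=0x10
Byte[6]=B5: continuation. acc=(acc<<6)|0x35=0x435
Completed: cp=U+0435 (starts at byte 5)
Byte[7]=49: 1-byte ASCII. cp=U+0049
Byte[8]=EB: 3-byte lead, need 2 cont bytes. acc=0xB
Byte[9]=AC: continuation. acc=(acc<<6)|0x2C=0x2EC
Byte[10]=92: continuation. acc=(acc<<6)|0x12=0xBB12
Completed: cp=U+BB12 (starts at byte 8)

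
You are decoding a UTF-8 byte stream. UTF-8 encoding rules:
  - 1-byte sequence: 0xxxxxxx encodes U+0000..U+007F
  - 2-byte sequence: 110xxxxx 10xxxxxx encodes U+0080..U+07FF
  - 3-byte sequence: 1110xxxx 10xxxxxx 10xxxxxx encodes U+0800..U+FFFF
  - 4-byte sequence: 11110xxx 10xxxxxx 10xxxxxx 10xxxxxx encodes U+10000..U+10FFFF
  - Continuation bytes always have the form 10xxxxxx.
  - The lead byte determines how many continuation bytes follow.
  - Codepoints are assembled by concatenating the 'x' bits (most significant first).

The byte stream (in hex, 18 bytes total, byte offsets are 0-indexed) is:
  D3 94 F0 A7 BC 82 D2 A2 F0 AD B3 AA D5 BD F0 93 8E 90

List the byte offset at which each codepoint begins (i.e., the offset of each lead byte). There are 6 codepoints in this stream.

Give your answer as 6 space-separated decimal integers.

Byte[0]=D3: 2-byte lead, need 1 cont bytes. acc=0x13
Byte[1]=94: continuation. acc=(acc<<6)|0x14=0x4D4
Completed: cp=U+04D4 (starts at byte 0)
Byte[2]=F0: 4-byte lead, need 3 cont bytes. acc=0x0
Byte[3]=A7: continuation. acc=(acc<<6)|0x27=0x27
Byte[4]=BC: continuation. acc=(acc<<6)|0x3C=0x9FC
Byte[5]=82: continuation. acc=(acc<<6)|0x02=0x27F02
Completed: cp=U+27F02 (starts at byte 2)
Byte[6]=D2: 2-byte lead, need 1 cont bytes. acc=0x12
Byte[7]=A2: continuation. acc=(acc<<6)|0x22=0x4A2
Completed: cp=U+04A2 (starts at byte 6)
Byte[8]=F0: 4-byte lead, need 3 cont bytes. acc=0x0
Byte[9]=AD: continuation. acc=(acc<<6)|0x2D=0x2D
Byte[10]=B3: continuation. acc=(acc<<6)|0x33=0xB73
Byte[11]=AA: continuation. acc=(acc<<6)|0x2A=0x2DCEA
Completed: cp=U+2DCEA (starts at byte 8)
Byte[12]=D5: 2-byte lead, need 1 cont bytes. acc=0x15
Byte[13]=BD: continuation. acc=(acc<<6)|0x3D=0x57D
Completed: cp=U+057D (starts at byte 12)
Byte[14]=F0: 4-byte lead, need 3 cont bytes. acc=0x0
Byte[15]=93: continuation. acc=(acc<<6)|0x13=0x13
Byte[16]=8E: continuation. acc=(acc<<6)|0x0E=0x4CE
Byte[17]=90: continuation. acc=(acc<<6)|0x10=0x13390
Completed: cp=U+13390 (starts at byte 14)

Answer: 0 2 6 8 12 14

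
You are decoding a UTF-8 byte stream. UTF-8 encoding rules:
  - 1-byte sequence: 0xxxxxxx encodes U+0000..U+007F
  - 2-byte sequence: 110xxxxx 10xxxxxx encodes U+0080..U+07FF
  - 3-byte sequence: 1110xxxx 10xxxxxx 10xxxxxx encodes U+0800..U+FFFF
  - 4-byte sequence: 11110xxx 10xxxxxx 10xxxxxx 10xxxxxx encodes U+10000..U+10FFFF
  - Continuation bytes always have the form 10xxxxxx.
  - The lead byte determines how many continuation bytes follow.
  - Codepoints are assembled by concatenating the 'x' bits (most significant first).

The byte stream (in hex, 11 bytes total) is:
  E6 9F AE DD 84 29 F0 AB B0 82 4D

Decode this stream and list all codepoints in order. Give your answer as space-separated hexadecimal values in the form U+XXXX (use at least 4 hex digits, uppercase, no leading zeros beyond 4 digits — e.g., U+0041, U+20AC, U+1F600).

Answer: U+67EE U+0744 U+0029 U+2BC02 U+004D

Derivation:
Byte[0]=E6: 3-byte lead, need 2 cont bytes. acc=0x6
Byte[1]=9F: continuation. acc=(acc<<6)|0x1F=0x19F
Byte[2]=AE: continuation. acc=(acc<<6)|0x2E=0x67EE
Completed: cp=U+67EE (starts at byte 0)
Byte[3]=DD: 2-byte lead, need 1 cont bytes. acc=0x1D
Byte[4]=84: continuation. acc=(acc<<6)|0x04=0x744
Completed: cp=U+0744 (starts at byte 3)
Byte[5]=29: 1-byte ASCII. cp=U+0029
Byte[6]=F0: 4-byte lead, need 3 cont bytes. acc=0x0
Byte[7]=AB: continuation. acc=(acc<<6)|0x2B=0x2B
Byte[8]=B0: continuation. acc=(acc<<6)|0x30=0xAF0
Byte[9]=82: continuation. acc=(acc<<6)|0x02=0x2BC02
Completed: cp=U+2BC02 (starts at byte 6)
Byte[10]=4D: 1-byte ASCII. cp=U+004D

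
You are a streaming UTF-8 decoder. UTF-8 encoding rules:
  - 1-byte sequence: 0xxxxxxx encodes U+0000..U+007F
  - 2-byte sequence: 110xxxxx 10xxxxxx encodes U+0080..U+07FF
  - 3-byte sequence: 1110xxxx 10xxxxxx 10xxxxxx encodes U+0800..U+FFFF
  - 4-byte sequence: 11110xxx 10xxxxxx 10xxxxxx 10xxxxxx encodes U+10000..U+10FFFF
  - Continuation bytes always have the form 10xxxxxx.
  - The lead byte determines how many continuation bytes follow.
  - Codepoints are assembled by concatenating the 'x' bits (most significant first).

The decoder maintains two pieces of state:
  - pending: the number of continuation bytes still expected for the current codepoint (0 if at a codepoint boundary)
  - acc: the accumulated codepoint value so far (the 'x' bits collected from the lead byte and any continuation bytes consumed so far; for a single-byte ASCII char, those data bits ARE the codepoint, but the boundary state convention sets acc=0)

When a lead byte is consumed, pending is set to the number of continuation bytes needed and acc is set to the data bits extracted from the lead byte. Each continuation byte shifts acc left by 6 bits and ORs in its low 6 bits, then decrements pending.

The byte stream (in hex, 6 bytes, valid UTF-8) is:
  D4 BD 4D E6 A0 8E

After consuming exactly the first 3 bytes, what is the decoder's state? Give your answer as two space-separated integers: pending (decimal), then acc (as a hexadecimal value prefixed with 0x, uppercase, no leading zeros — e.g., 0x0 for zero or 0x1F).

Answer: 0 0x0

Derivation:
Byte[0]=D4: 2-byte lead. pending=1, acc=0x14
Byte[1]=BD: continuation. acc=(acc<<6)|0x3D=0x53D, pending=0
Byte[2]=4D: 1-byte. pending=0, acc=0x0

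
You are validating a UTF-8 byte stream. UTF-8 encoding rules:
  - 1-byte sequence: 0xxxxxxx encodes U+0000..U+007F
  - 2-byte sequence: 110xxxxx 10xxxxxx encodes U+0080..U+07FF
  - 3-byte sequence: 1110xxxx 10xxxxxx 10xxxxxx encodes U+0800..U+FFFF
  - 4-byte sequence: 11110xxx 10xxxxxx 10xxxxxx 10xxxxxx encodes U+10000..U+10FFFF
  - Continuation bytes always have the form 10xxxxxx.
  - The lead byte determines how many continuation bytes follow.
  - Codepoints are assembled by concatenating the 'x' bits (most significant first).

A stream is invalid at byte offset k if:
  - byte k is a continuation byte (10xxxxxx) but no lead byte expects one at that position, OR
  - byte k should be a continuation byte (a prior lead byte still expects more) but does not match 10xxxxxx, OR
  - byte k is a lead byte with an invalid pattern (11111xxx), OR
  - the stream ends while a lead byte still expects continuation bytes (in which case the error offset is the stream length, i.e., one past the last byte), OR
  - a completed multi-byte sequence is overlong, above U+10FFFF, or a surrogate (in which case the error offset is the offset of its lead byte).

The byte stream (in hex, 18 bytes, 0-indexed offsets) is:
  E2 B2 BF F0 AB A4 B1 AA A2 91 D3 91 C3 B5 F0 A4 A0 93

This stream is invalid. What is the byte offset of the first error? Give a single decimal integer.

Byte[0]=E2: 3-byte lead, need 2 cont bytes. acc=0x2
Byte[1]=B2: continuation. acc=(acc<<6)|0x32=0xB2
Byte[2]=BF: continuation. acc=(acc<<6)|0x3F=0x2CBF
Completed: cp=U+2CBF (starts at byte 0)
Byte[3]=F0: 4-byte lead, need 3 cont bytes. acc=0x0
Byte[4]=AB: continuation. acc=(acc<<6)|0x2B=0x2B
Byte[5]=A4: continuation. acc=(acc<<6)|0x24=0xAE4
Byte[6]=B1: continuation. acc=(acc<<6)|0x31=0x2B931
Completed: cp=U+2B931 (starts at byte 3)
Byte[7]=AA: INVALID lead byte (not 0xxx/110x/1110/11110)

Answer: 7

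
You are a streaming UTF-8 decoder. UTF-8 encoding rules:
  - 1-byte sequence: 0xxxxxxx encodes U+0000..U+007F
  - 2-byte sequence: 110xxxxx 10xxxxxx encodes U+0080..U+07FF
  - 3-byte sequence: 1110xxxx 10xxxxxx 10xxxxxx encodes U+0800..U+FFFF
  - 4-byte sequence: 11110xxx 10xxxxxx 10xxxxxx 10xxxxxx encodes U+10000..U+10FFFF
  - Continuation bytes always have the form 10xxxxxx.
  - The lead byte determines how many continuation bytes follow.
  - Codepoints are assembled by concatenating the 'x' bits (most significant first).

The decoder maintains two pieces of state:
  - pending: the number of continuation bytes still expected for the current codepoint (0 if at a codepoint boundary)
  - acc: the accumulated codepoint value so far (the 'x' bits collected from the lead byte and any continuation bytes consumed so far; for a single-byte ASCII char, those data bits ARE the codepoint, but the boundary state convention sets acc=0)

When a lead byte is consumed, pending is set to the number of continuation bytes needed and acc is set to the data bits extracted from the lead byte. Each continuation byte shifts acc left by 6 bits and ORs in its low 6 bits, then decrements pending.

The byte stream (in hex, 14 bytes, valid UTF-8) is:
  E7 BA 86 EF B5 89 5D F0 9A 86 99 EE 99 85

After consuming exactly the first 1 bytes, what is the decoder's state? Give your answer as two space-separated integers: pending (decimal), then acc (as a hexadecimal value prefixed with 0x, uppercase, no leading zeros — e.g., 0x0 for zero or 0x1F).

Answer: 2 0x7

Derivation:
Byte[0]=E7: 3-byte lead. pending=2, acc=0x7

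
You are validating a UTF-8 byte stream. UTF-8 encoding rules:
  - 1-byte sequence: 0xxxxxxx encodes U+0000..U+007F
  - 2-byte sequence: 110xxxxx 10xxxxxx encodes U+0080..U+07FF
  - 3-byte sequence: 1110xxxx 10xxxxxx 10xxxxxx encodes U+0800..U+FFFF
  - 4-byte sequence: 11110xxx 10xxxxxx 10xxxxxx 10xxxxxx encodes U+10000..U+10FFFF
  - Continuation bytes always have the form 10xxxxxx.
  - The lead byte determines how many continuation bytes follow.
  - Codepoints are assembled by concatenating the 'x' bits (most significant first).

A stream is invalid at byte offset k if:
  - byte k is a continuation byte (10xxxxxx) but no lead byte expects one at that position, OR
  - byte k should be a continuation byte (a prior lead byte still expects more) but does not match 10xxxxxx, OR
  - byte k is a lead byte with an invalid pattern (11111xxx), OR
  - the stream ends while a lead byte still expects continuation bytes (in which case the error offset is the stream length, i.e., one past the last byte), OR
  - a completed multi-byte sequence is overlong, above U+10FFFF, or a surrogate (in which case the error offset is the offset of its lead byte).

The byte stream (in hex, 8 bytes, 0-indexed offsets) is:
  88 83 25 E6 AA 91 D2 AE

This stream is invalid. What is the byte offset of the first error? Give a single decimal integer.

Answer: 0

Derivation:
Byte[0]=88: INVALID lead byte (not 0xxx/110x/1110/11110)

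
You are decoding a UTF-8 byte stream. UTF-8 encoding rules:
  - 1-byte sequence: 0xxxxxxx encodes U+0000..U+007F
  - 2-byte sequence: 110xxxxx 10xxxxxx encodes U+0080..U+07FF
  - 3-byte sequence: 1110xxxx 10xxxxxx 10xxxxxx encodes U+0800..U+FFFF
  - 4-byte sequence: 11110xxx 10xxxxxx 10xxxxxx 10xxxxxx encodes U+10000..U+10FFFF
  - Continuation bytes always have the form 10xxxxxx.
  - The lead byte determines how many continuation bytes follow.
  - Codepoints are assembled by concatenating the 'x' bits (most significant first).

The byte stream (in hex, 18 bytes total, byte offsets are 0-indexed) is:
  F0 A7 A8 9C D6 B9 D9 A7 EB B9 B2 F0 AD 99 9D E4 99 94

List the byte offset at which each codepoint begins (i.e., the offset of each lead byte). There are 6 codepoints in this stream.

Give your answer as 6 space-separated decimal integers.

Byte[0]=F0: 4-byte lead, need 3 cont bytes. acc=0x0
Byte[1]=A7: continuation. acc=(acc<<6)|0x27=0x27
Byte[2]=A8: continuation. acc=(acc<<6)|0x28=0x9E8
Byte[3]=9C: continuation. acc=(acc<<6)|0x1C=0x27A1C
Completed: cp=U+27A1C (starts at byte 0)
Byte[4]=D6: 2-byte lead, need 1 cont bytes. acc=0x16
Byte[5]=B9: continuation. acc=(acc<<6)|0x39=0x5B9
Completed: cp=U+05B9 (starts at byte 4)
Byte[6]=D9: 2-byte lead, need 1 cont bytes. acc=0x19
Byte[7]=A7: continuation. acc=(acc<<6)|0x27=0x667
Completed: cp=U+0667 (starts at byte 6)
Byte[8]=EB: 3-byte lead, need 2 cont bytes. acc=0xB
Byte[9]=B9: continuation. acc=(acc<<6)|0x39=0x2F9
Byte[10]=B2: continuation. acc=(acc<<6)|0x32=0xBE72
Completed: cp=U+BE72 (starts at byte 8)
Byte[11]=F0: 4-byte lead, need 3 cont bytes. acc=0x0
Byte[12]=AD: continuation. acc=(acc<<6)|0x2D=0x2D
Byte[13]=99: continuation. acc=(acc<<6)|0x19=0xB59
Byte[14]=9D: continuation. acc=(acc<<6)|0x1D=0x2D65D
Completed: cp=U+2D65D (starts at byte 11)
Byte[15]=E4: 3-byte lead, need 2 cont bytes. acc=0x4
Byte[16]=99: continuation. acc=(acc<<6)|0x19=0x119
Byte[17]=94: continuation. acc=(acc<<6)|0x14=0x4654
Completed: cp=U+4654 (starts at byte 15)

Answer: 0 4 6 8 11 15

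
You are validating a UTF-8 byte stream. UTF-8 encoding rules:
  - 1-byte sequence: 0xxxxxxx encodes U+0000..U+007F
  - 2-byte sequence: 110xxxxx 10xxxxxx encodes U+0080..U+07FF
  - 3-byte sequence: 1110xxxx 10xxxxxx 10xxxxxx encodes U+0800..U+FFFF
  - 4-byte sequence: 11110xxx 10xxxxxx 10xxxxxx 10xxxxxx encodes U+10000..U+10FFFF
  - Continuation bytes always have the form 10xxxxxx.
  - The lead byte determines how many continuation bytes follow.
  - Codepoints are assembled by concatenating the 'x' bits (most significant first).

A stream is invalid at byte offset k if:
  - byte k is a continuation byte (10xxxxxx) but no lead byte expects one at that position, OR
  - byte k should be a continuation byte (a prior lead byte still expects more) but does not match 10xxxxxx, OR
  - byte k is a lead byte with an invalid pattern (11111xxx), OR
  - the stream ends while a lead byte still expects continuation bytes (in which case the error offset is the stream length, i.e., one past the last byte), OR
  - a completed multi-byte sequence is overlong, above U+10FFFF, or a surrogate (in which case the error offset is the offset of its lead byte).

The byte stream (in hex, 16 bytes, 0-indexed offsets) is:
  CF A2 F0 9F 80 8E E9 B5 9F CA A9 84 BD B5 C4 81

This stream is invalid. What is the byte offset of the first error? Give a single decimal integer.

Byte[0]=CF: 2-byte lead, need 1 cont bytes. acc=0xF
Byte[1]=A2: continuation. acc=(acc<<6)|0x22=0x3E2
Completed: cp=U+03E2 (starts at byte 0)
Byte[2]=F0: 4-byte lead, need 3 cont bytes. acc=0x0
Byte[3]=9F: continuation. acc=(acc<<6)|0x1F=0x1F
Byte[4]=80: continuation. acc=(acc<<6)|0x00=0x7C0
Byte[5]=8E: continuation. acc=(acc<<6)|0x0E=0x1F00E
Completed: cp=U+1F00E (starts at byte 2)
Byte[6]=E9: 3-byte lead, need 2 cont bytes. acc=0x9
Byte[7]=B5: continuation. acc=(acc<<6)|0x35=0x275
Byte[8]=9F: continuation. acc=(acc<<6)|0x1F=0x9D5F
Completed: cp=U+9D5F (starts at byte 6)
Byte[9]=CA: 2-byte lead, need 1 cont bytes. acc=0xA
Byte[10]=A9: continuation. acc=(acc<<6)|0x29=0x2A9
Completed: cp=U+02A9 (starts at byte 9)
Byte[11]=84: INVALID lead byte (not 0xxx/110x/1110/11110)

Answer: 11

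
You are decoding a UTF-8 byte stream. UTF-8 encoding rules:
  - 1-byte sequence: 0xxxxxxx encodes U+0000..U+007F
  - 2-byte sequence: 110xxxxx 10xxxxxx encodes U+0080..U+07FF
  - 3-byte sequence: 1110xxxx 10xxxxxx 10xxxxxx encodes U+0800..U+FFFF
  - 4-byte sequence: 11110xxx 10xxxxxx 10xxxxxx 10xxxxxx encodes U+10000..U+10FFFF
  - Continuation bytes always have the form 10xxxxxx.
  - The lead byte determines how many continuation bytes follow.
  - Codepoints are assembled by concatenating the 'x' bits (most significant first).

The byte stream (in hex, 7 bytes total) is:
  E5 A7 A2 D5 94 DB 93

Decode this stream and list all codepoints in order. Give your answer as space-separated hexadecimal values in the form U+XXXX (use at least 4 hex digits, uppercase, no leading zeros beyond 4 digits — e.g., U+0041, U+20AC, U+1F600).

Answer: U+59E2 U+0554 U+06D3

Derivation:
Byte[0]=E5: 3-byte lead, need 2 cont bytes. acc=0x5
Byte[1]=A7: continuation. acc=(acc<<6)|0x27=0x167
Byte[2]=A2: continuation. acc=(acc<<6)|0x22=0x59E2
Completed: cp=U+59E2 (starts at byte 0)
Byte[3]=D5: 2-byte lead, need 1 cont bytes. acc=0x15
Byte[4]=94: continuation. acc=(acc<<6)|0x14=0x554
Completed: cp=U+0554 (starts at byte 3)
Byte[5]=DB: 2-byte lead, need 1 cont bytes. acc=0x1B
Byte[6]=93: continuation. acc=(acc<<6)|0x13=0x6D3
Completed: cp=U+06D3 (starts at byte 5)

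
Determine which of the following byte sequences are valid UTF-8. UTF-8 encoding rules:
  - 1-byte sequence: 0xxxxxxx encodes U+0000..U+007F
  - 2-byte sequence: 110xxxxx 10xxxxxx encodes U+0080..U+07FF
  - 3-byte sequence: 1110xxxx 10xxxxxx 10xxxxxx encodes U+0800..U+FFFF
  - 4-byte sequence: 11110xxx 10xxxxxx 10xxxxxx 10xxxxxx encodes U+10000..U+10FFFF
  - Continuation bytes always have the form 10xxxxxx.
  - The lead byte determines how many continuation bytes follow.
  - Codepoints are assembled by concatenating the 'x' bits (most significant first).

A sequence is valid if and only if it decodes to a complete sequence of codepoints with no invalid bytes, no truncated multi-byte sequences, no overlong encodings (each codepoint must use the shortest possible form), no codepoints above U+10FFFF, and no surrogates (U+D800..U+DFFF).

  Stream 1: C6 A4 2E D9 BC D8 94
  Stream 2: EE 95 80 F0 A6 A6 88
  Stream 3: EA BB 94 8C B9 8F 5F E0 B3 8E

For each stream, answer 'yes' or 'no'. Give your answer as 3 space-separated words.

Stream 1: decodes cleanly. VALID
Stream 2: decodes cleanly. VALID
Stream 3: error at byte offset 3. INVALID

Answer: yes yes no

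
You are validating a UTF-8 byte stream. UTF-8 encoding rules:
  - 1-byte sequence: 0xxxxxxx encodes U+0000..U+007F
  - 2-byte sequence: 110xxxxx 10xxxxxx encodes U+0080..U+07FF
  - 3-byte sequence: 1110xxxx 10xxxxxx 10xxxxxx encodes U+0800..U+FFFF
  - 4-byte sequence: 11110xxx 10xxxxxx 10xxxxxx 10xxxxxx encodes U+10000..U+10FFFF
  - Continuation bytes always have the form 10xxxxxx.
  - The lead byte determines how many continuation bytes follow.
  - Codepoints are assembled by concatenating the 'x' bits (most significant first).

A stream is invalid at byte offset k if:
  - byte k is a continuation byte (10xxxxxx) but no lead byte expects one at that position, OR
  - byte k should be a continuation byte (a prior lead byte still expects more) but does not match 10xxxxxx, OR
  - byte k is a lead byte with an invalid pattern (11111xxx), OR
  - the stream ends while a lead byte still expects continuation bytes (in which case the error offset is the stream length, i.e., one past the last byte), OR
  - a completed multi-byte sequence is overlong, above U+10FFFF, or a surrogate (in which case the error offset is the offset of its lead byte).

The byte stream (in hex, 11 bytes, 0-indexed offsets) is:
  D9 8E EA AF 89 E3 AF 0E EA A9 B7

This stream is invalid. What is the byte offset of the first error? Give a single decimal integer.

Answer: 7

Derivation:
Byte[0]=D9: 2-byte lead, need 1 cont bytes. acc=0x19
Byte[1]=8E: continuation. acc=(acc<<6)|0x0E=0x64E
Completed: cp=U+064E (starts at byte 0)
Byte[2]=EA: 3-byte lead, need 2 cont bytes. acc=0xA
Byte[3]=AF: continuation. acc=(acc<<6)|0x2F=0x2AF
Byte[4]=89: continuation. acc=(acc<<6)|0x09=0xABC9
Completed: cp=U+ABC9 (starts at byte 2)
Byte[5]=E3: 3-byte lead, need 2 cont bytes. acc=0x3
Byte[6]=AF: continuation. acc=(acc<<6)|0x2F=0xEF
Byte[7]=0E: expected 10xxxxxx continuation. INVALID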